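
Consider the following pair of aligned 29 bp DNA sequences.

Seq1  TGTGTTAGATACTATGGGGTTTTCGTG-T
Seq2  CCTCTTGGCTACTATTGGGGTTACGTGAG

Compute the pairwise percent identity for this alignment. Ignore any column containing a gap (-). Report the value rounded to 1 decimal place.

Excluding the 1 gap column leaves 28 comparable sites.
Mismatches occur at site 1 (T→C), site 2 (G→C), site 4 (G→C), site 7 (A→G), site 9 (A→C), site 16 (G→T), site 20 (T→G), site 23 (T→A), site 29 (T→G).
19 of the 28 comparable sites match, so the percent identity is 19/28 × 100 = 67.9%.

67.9%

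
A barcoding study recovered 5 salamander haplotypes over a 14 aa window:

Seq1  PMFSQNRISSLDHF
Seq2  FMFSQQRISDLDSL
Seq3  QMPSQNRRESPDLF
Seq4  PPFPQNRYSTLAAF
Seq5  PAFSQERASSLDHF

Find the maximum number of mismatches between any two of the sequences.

Pairwise Hamming distances:
  Seq1 vs Seq2: 5
  Seq1 vs Seq3: 6
  Seq1 vs Seq4: 6
  Seq1 vs Seq5: 3
  Seq2 vs Seq3: 9
  Seq2 vs Seq4: 9
  Seq2 vs Seq5: 7
  Seq3 vs Seq4: 10
  Seq3 vs Seq5: 8
  Seq4 vs Seq5: 7
The largest is 10, between Seq3 and Seq4.

10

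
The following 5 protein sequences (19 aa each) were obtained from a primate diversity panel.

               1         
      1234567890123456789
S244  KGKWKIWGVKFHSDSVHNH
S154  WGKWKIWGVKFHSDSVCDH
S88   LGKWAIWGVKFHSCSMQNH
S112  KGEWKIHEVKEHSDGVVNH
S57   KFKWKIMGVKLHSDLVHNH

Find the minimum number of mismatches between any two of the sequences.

Pairwise Hamming distances:
  S244 vs S154: 3
  S244 vs S88: 5
  S244 vs S112: 6
  S244 vs S57: 4
  S154 vs S88: 6
  S154 vs S112: 8
  S154 vs S57: 7
  S88 vs S112: 10
  S88 vs S57: 9
  S112 vs S57: 7
The smallest is 3, between S244 and S154.

3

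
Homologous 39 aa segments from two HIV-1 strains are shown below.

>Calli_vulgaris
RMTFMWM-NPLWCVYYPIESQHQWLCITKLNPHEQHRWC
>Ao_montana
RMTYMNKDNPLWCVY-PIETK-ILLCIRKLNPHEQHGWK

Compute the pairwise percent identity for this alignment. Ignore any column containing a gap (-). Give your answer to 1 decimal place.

Excluding the 3 gap columns leaves 36 comparable sites.
Differing sites — 4:F/Y; 6:W/N; 7:M/K; 20:S/T; 21:Q/K; 23:Q/I; 24:W/L; 28:T/R; 37:R/G; 39:C/K.
26 of the 36 comparable sites match, so the percent identity is 26/36 × 100 = 72.2%.

72.2%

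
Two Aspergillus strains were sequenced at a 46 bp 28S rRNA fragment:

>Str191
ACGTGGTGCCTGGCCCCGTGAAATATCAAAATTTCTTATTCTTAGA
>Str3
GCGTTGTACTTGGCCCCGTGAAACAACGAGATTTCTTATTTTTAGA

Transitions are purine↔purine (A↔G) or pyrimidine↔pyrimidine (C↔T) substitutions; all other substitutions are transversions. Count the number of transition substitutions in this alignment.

Differing sites — 1:A/G (Ti); 5:G/T (Tv); 8:G/A (Ti); 10:C/T (Ti); 24:T/C (Ti); 26:T/A (Tv); 28:A/G (Ti); 30:A/G (Ti); 41:C/T (Ti).
Of the 9 differences, 7 transitions and 2 transversions, so the answer is 7.

7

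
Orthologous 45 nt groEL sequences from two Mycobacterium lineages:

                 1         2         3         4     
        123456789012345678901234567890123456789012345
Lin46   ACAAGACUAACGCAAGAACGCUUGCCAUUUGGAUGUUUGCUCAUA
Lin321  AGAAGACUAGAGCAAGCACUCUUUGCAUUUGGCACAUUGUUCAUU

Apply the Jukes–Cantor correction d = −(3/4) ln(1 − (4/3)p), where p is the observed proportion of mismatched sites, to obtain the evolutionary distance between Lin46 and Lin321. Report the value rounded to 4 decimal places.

0.3648

The sequences differ at positions 2 (C/G), 10 (A/G), 11 (C/A), 17 (A/C), 20 (G/U), 24 (G/U), 25 (C/G), 33 (A/C), 34 (U/A), 35 (G/C), 36 (U/A), 40 (C/U), 45 (A/U).
p = 13/45 = 0.288889.
d = −0.75 · ln(1 − (4/3)·0.288889) = −0.75 · ln(0.614815) = −0.75 · (-0.486434) = 0.3648.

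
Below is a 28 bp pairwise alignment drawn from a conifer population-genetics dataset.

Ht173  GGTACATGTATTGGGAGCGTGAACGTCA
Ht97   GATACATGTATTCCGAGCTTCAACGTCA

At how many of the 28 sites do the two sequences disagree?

5

The sequences differ at positions 2 (G/A), 13 (G/C), 14 (G/C), 19 (G/T), 21 (G/C).
That gives 5 mismatches out of 28 aligned sites, so the Hamming distance is 5.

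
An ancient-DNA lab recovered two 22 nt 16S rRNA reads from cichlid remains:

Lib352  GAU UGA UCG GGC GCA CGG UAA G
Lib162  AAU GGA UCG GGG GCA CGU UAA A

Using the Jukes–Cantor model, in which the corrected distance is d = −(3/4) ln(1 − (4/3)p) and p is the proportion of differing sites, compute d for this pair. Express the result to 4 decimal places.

Mismatches occur at site 1 (G/A), site 4 (U/G), site 12 (C/G), site 18 (G/U), site 22 (G/A).
p = 5/22 = 0.227273.
d = −0.75 · ln(1 − (4/3)·0.227273) = −0.75 · ln(0.696969) = −0.75 · (-0.361014) = 0.2708.

0.2708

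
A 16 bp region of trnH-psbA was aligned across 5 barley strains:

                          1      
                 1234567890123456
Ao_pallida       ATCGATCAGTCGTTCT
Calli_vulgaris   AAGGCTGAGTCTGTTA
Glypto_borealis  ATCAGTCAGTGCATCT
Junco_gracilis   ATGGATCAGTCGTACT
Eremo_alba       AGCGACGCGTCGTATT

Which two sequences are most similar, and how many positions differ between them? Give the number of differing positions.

Pairwise Hamming distances:
  Ao_pallida vs Calli_vulgaris: 8
  Ao_pallida vs Glypto_borealis: 5
  Ao_pallida vs Junco_gracilis: 2
  Ao_pallida vs Eremo_alba: 6
  Calli_vulgaris vs Glypto_borealis: 10
  Calli_vulgaris vs Junco_gracilis: 8
  Calli_vulgaris vs Eremo_alba: 9
  Glypto_borealis vs Junco_gracilis: 7
  Glypto_borealis vs Eremo_alba: 11
  Junco_gracilis vs Eremo_alba: 6
The smallest is 2, between Ao_pallida and Junco_gracilis.

2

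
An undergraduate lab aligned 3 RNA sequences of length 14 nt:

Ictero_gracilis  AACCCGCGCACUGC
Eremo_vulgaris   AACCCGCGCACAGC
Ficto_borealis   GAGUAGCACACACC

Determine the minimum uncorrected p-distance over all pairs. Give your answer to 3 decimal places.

0.071

Pairwise Hamming distances:
  Ictero_gracilis vs Eremo_vulgaris: 1
  Ictero_gracilis vs Ficto_borealis: 7
  Eremo_vulgaris vs Ficto_borealis: 6
The smallest is 1 mismatch, between Ictero_gracilis and Eremo_vulgaris; p = 1/14 = 0.071.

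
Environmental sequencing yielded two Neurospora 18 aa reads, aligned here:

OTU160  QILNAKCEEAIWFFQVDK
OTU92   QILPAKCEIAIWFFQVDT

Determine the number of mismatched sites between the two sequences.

Mismatches occur at site 4 (N/P), site 9 (E/I), site 18 (K/T).
That gives 3 mismatches out of 18 aligned sites, so the Hamming distance is 3.

3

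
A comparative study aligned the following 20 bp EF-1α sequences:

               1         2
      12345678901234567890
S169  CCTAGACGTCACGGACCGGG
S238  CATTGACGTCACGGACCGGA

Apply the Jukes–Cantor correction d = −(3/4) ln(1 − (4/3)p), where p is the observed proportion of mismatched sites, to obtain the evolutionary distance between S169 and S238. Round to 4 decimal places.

0.1674

Mismatches occur at site 2 (C/A), site 4 (A/T), site 20 (G/A).
p = 3/20 = 0.150000.
d = −0.75 · ln(1 − (4/3)·0.150000) = −0.75 · ln(0.800000) = −0.75 · (-0.223144) = 0.1674.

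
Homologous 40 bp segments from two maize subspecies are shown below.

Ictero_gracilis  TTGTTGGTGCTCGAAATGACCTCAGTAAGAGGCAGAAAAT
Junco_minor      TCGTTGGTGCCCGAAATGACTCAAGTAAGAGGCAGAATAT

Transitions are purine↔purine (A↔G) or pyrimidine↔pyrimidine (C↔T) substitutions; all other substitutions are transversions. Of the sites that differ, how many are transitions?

4

Differing sites — 2:T/C (Ti); 11:T/C (Ti); 21:C/T (Ti); 22:T/C (Ti); 23:C/A (Tv); 38:A/T (Tv).
Of the 6 differences, 4 transitions and 2 transversions, so the answer is 4.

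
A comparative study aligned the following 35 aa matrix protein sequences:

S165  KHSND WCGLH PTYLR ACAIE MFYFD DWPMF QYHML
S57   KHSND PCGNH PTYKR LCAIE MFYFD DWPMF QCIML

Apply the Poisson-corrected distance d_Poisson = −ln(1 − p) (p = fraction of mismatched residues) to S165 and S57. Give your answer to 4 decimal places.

Differing sites — 6:W/P; 9:L/N; 14:L/K; 16:A/L; 32:Y/C; 33:H/I.
p = 6/35 = 0.171429.
d = −ln(1 − 0.171429) = −ln(0.828571) = 0.1881.

0.1881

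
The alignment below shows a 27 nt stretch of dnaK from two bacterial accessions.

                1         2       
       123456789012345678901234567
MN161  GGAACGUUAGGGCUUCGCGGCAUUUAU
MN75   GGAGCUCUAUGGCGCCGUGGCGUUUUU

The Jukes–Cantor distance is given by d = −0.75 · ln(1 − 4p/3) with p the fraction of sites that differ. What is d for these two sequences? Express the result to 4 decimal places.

0.4408

Mismatches occur at site 4 (A/G), site 6 (G/U), site 7 (U/C), site 10 (G/U), site 14 (U/G), site 15 (U/C), site 18 (C/U), site 22 (A/G), site 26 (A/U).
p = 9/27 = 0.333333.
d = −0.75 · ln(1 − (4/3)·0.333333) = −0.75 · ln(0.555556) = −0.75 · (-0.587786) = 0.4408.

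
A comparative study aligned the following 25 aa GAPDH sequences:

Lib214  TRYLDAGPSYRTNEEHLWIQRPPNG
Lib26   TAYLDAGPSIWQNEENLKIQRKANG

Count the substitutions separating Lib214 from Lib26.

8

Mismatches occur at site 2 (R/A), site 10 (Y/I), site 11 (R/W), site 12 (T/Q), site 16 (H/N), site 18 (W/K), site 22 (P/K), site 23 (P/A).
That gives 8 mismatches out of 25 aligned sites, so the Hamming distance is 8.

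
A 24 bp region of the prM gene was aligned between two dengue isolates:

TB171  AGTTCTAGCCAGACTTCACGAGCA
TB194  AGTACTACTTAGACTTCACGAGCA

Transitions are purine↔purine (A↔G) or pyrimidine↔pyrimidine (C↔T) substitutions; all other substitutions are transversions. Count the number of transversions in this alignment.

2

Mismatches occur at site 4 (T/A, transversion), site 8 (G/C, transversion), site 9 (C/T, transition), site 10 (C/T, transition).
Of the 4 differences, 2 transitions and 2 transversions, so the answer is 2.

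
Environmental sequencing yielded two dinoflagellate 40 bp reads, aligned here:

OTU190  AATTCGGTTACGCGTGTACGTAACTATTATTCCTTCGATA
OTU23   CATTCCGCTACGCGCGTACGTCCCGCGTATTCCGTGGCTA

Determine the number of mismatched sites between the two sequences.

12

The sequences differ at positions 1 (A/C), 6 (G/C), 8 (T/C), 15 (T/C), 22 (A/C), 23 (A/C), 25 (T/G), 26 (A/C), 27 (T/G), 34 (T/G), 36 (C/G), 38 (A/C).
That gives 12 mismatches out of 40 aligned sites, so the Hamming distance is 12.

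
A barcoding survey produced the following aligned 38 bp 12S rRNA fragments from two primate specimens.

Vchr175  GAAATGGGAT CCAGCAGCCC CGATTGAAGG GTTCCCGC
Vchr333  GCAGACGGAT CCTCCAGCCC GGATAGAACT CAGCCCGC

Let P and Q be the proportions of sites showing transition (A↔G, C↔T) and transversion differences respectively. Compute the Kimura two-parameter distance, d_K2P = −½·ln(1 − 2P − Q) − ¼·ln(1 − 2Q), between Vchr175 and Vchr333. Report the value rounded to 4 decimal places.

0.4794

Differing sites — 2:A/C (Tv); 4:A/G (Ti); 5:T/A (Tv); 6:G/C (Tv); 13:A/T (Tv); 14:G/C (Tv); 21:C/G (Tv); 25:T/A (Tv); 29:G/C (Tv); 30:G/T (Tv); 31:G/C (Tv); 32:T/A (Tv); 33:T/G (Tv).
Of the 13 differences, 1 transition and 12 transversions over 38 sites: P = 1/38 = 0.026316, Q = 12/38 = 0.315789.
d = −0.5·ln(0.631579) − 0.25·ln(0.368422) = −0.5·(-0.459532) − 0.25·(-0.998526) = 0.4794.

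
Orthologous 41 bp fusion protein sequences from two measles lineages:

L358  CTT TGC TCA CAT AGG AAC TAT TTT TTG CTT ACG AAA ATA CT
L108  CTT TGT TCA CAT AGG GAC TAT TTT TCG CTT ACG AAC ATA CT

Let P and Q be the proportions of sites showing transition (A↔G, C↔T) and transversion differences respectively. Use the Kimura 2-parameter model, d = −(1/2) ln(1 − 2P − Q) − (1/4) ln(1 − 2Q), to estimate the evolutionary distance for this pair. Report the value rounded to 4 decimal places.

Differing sites — 6:C/T (Ti); 16:A/G (Ti); 26:T/C (Ti); 36:A/C (Tv).
Of the 4 differences, 3 transitions and 1 transversion over 41 sites: P = 3/41 = 0.073171, Q = 1/41 = 0.024390.
d = −0.5·ln(0.829268) − 0.25·ln(0.951220) = −0.5·(-0.187212) − 0.25·(-0.050010) = 0.1061.

0.1061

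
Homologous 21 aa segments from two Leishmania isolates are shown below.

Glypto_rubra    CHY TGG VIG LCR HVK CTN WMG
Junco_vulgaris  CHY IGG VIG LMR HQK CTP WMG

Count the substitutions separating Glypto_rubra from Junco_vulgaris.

Mismatches occur at site 4 (T/I), site 11 (C/M), site 14 (V/Q), site 18 (N/P).
That gives 4 mismatches out of 21 aligned sites, so the Hamming distance is 4.

4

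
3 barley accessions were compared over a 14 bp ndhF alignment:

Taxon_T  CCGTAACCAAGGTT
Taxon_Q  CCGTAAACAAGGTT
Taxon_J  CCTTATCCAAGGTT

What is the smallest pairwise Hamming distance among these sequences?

1

Pairwise Hamming distances:
  Taxon_T vs Taxon_Q: 1
  Taxon_T vs Taxon_J: 2
  Taxon_Q vs Taxon_J: 3
The smallest is 1, between Taxon_T and Taxon_Q.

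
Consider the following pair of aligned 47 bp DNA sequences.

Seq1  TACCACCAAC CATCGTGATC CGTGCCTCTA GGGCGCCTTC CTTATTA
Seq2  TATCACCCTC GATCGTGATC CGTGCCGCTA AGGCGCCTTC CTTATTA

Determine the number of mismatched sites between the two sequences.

6

Mismatches occur at site 3 (C→T), site 8 (A→C), site 9 (A→T), site 11 (C→G), site 27 (T→G), site 31 (G→A).
That gives 6 mismatches out of 47 aligned sites, so the Hamming distance is 6.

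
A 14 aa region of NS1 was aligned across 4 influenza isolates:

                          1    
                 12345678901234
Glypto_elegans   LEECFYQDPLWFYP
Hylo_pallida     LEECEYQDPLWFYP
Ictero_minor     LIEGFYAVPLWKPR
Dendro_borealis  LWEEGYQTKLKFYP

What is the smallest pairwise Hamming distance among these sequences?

Pairwise Hamming distances:
  Glypto_elegans vs Hylo_pallida: 1
  Glypto_elegans vs Ictero_minor: 7
  Glypto_elegans vs Dendro_borealis: 6
  Hylo_pallida vs Ictero_minor: 8
  Hylo_pallida vs Dendro_borealis: 6
  Ictero_minor vs Dendro_borealis: 10
The smallest is 1, between Glypto_elegans and Hylo_pallida.

1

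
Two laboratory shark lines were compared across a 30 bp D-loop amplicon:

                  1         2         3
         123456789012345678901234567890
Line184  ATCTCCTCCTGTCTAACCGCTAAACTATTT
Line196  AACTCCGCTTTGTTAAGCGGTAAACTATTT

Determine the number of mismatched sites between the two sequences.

Mismatches occur at site 2 (T↔A), site 7 (T↔G), site 9 (C↔T), site 11 (G↔T), site 12 (T↔G), site 13 (C↔T), site 17 (C↔G), site 20 (C↔G).
That gives 8 mismatches out of 30 aligned sites, so the Hamming distance is 8.

8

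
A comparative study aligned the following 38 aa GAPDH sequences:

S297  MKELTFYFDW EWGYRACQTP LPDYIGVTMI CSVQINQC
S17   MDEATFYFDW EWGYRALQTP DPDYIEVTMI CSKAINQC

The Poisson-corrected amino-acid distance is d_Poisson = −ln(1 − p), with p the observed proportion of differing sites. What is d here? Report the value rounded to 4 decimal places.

0.2036

Differing sites — 2:K/D; 4:L/A; 17:C/L; 21:L/D; 26:G/E; 33:V/K; 34:Q/A.
p = 7/38 = 0.184211.
d = −ln(1 − 0.184211) = −ln(0.815789) = 0.2036.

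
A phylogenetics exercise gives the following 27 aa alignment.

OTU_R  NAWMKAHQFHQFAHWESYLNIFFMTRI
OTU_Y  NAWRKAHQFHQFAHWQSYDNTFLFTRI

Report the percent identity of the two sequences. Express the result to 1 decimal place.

77.8%

Differing sites — 4:M/R; 16:E/Q; 19:L/D; 21:I/T; 23:F/L; 24:M/F.
21 of the 27 sites match, so the percent identity is 21/27 × 100 = 77.8%.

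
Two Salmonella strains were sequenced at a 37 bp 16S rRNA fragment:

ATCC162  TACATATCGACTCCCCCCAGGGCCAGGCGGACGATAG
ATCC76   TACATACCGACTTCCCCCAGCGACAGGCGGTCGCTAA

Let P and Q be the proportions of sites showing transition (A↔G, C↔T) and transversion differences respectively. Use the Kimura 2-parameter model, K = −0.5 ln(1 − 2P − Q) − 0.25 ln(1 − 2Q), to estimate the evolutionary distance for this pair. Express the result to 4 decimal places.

The sequences differ at positions 7 (T/C, transition), 13 (C/T, transition), 21 (G/C, transversion), 23 (C/A, transversion), 31 (A/T, transversion), 34 (A/C, transversion), 37 (G/A, transition).
Of the 7 differences, 3 transitions and 4 transversions over 37 sites: P = 3/37 = 0.081081, Q = 4/37 = 0.108108.
d = −0.5·ln(0.729730) − 0.25·ln(0.783784) = −0.5·(-0.315081) − 0.25·(-0.243622) = 0.2184.

0.2184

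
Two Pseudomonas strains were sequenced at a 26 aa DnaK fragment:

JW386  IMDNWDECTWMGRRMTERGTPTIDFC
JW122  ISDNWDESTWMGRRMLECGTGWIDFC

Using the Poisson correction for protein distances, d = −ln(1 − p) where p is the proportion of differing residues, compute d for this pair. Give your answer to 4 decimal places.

0.2624

Mismatches occur at site 2 (M→S), site 8 (C→S), site 16 (T→L), site 18 (R→C), site 21 (P→G), site 22 (T→W).
p = 6/26 = 0.230769.
d = −ln(1 − 0.230769) = −ln(0.769231) = 0.2624.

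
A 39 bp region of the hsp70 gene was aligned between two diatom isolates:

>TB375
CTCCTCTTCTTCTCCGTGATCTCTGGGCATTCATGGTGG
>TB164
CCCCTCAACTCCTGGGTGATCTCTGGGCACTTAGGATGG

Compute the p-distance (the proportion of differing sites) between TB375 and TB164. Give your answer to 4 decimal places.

0.2564

The sequences differ at positions 2 (T/C), 7 (T/A), 8 (T/A), 11 (T/C), 14 (C/G), 15 (C/G), 30 (T/C), 32 (C/T), 34 (T/G), 36 (G/A).
There are 10 differences over 39 sites, so p = 10/39 = 0.2564.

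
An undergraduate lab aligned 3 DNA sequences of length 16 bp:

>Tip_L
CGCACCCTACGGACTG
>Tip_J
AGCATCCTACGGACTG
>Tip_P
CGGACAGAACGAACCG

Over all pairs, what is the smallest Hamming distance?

2

Pairwise Hamming distances:
  Tip_L vs Tip_J: 2
  Tip_L vs Tip_P: 6
  Tip_J vs Tip_P: 8
The smallest is 2, between Tip_L and Tip_J.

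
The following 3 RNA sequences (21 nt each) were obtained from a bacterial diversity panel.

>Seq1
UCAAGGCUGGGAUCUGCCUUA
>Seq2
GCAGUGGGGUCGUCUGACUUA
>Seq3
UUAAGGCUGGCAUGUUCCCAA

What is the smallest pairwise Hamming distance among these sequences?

6

Pairwise Hamming distances:
  Seq1 vs Seq2: 9
  Seq1 vs Seq3: 6
  Seq2 vs Seq3: 13
The smallest is 6, between Seq1 and Seq3.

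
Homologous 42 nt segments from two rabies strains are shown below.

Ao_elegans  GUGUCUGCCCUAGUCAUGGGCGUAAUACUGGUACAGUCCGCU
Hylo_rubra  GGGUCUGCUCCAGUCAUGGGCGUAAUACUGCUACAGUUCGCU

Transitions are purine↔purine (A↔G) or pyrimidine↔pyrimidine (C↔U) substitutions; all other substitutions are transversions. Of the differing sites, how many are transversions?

2

The sequences differ at positions 2 (U/G, transversion), 9 (C/U, transition), 11 (U/C, transition), 31 (G/C, transversion), 38 (C/U, transition).
Of the 5 differences, 3 transitions and 2 transversions, so the answer is 2.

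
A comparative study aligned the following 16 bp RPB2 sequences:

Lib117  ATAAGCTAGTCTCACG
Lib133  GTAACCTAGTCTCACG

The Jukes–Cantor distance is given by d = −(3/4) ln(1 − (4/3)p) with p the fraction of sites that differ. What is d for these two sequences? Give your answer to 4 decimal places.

The sequences differ at positions 1 (A/G), 5 (G/C).
p = 2/16 = 0.125000.
d = −0.75 · ln(1 − (4/3)·0.125000) = −0.75 · ln(0.833333) = −0.75 · (-0.182322) = 0.1367.

0.1367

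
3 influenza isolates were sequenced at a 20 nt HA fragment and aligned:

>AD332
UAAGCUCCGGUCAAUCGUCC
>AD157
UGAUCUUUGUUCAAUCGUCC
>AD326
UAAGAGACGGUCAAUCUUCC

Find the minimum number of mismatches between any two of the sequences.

Pairwise Hamming distances:
  AD332 vs AD157: 5
  AD332 vs AD326: 4
  AD157 vs AD326: 8
The smallest is 4, between AD332 and AD326.

4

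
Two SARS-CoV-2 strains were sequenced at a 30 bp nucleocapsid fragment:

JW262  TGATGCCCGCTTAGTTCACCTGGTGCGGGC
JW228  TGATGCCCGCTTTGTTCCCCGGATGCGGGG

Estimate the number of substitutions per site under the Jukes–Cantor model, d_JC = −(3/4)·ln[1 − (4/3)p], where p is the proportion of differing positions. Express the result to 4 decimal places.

Differing sites — 13:A/T; 18:A/C; 21:T/G; 23:G/A; 30:C/G.
p = 5/30 = 0.166667.
d = −0.75 · ln(1 − (4/3)·0.166667) = −0.75 · ln(0.777777) = −0.75 · (-0.251315) = 0.1885.

0.1885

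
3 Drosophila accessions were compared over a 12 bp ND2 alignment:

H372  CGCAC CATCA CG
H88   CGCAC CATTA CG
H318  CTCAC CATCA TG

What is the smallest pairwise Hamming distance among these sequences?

Pairwise Hamming distances:
  H372 vs H88: 1
  H372 vs H318: 2
  H88 vs H318: 3
The smallest is 1, between H372 and H88.

1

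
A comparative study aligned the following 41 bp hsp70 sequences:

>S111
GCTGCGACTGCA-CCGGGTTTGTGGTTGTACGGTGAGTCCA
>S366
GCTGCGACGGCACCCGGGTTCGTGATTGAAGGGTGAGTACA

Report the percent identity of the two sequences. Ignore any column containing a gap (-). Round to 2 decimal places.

85.00%

Excluding the 1 gap column leaves 40 comparable sites.
Mismatches occur at site 9 (T↔G), site 21 (T↔C), site 25 (G↔A), site 29 (T↔A), site 31 (C↔G), site 39 (C↔A).
34 of the 40 comparable sites match, so the percent identity is 34/40 × 100 = 85.00%.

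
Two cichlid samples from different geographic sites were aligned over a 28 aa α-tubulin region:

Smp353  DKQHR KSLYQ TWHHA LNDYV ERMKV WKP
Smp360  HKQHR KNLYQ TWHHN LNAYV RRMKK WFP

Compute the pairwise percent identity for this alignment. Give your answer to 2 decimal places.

75.00%

Mismatches occur at site 1 (D→H), site 7 (S→N), site 15 (A→N), site 18 (D→A), site 21 (E→R), site 25 (V→K), site 27 (K→F).
21 of the 28 sites match, so the percent identity is 21/28 × 100 = 75.00%.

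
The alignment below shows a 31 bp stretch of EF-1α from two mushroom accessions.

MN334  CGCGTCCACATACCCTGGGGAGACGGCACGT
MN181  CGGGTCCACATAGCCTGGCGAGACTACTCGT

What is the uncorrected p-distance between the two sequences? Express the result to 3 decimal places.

The sequences differ at positions 3 (C/G), 13 (C/G), 19 (G/C), 25 (G/T), 26 (G/A), 28 (A/T).
There are 6 differences over 31 sites, so p = 6/31 = 0.194.

0.194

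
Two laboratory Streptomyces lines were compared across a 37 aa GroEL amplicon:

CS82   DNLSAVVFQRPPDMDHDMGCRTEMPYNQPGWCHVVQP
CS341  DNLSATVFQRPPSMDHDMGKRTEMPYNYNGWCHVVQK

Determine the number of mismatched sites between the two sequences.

6

The sequences differ at positions 6 (V/T), 13 (D/S), 20 (C/K), 28 (Q/Y), 29 (P/N), 37 (P/K).
That gives 6 mismatches out of 37 aligned sites, so the Hamming distance is 6.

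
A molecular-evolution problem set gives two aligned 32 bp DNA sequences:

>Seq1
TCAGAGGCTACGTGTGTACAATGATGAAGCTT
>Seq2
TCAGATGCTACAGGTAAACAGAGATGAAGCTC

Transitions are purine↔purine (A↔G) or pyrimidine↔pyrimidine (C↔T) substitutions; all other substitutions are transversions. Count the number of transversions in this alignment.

Differing sites — 6:G/T (Tv); 12:G/A (Ti); 13:T/G (Tv); 16:G/A (Ti); 17:T/A (Tv); 21:A/G (Ti); 22:T/A (Tv); 32:T/C (Ti).
Of the 8 differences, 4 transitions and 4 transversions, so the answer is 4.

4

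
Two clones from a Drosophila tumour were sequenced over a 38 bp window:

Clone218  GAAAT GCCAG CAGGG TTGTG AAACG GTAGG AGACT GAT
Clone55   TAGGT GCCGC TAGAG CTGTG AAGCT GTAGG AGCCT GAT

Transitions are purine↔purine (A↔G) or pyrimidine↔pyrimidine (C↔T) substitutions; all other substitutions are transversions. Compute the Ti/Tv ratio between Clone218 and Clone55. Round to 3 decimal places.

1.750

Differing sites — 1:G/T (Tv); 3:A/G (Ti); 4:A/G (Ti); 9:A/G (Ti); 10:G/C (Tv); 11:C/T (Ti); 14:G/A (Ti); 16:T/C (Ti); 23:A/G (Ti); 25:G/T (Tv); 33:A/C (Tv).
Of the 11 differences, 7 transitions and 4 transversions, so Ti/Tv = 7/4 = 1.750.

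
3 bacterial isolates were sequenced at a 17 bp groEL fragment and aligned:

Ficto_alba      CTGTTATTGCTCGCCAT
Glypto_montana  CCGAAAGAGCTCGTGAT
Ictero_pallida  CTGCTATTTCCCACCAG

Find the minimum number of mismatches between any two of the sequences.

5

Pairwise Hamming distances:
  Ficto_alba vs Glypto_montana: 7
  Ficto_alba vs Ictero_pallida: 5
  Glypto_montana vs Ictero_pallida: 11
The smallest is 5, between Ficto_alba and Ictero_pallida.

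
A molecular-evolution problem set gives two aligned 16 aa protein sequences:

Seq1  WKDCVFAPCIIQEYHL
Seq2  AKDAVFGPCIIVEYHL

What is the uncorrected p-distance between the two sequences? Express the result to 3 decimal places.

The sequences differ at positions 1 (W/A), 4 (C/A), 7 (A/G), 12 (Q/V).
There are 4 differences over 16 sites, so p = 4/16 = 0.250.

0.250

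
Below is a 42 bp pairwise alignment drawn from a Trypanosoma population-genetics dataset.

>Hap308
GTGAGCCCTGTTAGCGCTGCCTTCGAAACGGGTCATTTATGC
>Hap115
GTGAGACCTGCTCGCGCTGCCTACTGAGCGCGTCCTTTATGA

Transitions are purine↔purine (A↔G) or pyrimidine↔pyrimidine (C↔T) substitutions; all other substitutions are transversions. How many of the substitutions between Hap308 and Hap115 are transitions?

3

The sequences differ at positions 6 (C/A, transversion), 11 (T/C, transition), 13 (A/C, transversion), 23 (T/A, transversion), 25 (G/T, transversion), 26 (A/G, transition), 28 (A/G, transition), 31 (G/C, transversion), 35 (A/C, transversion), 42 (C/A, transversion).
Of the 10 differences, 3 transitions and 7 transversions, so the answer is 3.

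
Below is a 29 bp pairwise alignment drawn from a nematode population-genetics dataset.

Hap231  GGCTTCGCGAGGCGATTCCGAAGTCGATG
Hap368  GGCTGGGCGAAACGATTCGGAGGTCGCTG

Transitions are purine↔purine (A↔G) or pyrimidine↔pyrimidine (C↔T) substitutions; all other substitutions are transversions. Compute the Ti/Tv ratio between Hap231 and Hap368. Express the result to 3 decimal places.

Differing sites — 5:T/G (Tv); 6:C/G (Tv); 11:G/A (Ti); 12:G/A (Ti); 19:C/G (Tv); 22:A/G (Ti); 27:A/C (Tv).
Of the 7 differences, 3 transitions and 4 transversions, so Ti/Tv = 3/4 = 0.750.

0.750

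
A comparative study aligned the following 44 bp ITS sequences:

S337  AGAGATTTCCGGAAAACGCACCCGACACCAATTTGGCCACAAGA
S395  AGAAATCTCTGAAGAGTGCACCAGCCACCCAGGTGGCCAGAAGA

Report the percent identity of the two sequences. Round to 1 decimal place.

70.5%

Differing sites — 4:G/A; 7:T/C; 10:C/T; 12:G/A; 14:A/G; 16:A/G; 17:C/T; 23:C/A; 25:A/C; 30:A/C; 32:T/G; 33:T/G; 40:C/G.
31 of the 44 sites match, so the percent identity is 31/44 × 100 = 70.5%.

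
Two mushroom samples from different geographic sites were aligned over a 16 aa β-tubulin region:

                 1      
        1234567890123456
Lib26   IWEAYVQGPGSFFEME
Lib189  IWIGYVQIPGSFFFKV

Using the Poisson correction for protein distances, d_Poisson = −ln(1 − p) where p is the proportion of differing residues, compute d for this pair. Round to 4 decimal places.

Differing sites — 3:E/I; 4:A/G; 8:G/I; 14:E/F; 15:M/K; 16:E/V.
p = 6/16 = 0.375000.
d = −ln(1 − 0.375000) = −ln(0.625000) = 0.4700.

0.4700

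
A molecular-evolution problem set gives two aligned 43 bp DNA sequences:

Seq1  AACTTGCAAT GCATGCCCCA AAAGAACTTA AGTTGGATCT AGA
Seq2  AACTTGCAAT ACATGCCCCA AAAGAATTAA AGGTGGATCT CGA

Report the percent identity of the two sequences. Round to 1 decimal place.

Differing sites — 11:G/A; 27:C/T; 29:T/A; 33:T/G; 41:A/C.
38 of the 43 sites match, so the percent identity is 38/43 × 100 = 88.4%.

88.4%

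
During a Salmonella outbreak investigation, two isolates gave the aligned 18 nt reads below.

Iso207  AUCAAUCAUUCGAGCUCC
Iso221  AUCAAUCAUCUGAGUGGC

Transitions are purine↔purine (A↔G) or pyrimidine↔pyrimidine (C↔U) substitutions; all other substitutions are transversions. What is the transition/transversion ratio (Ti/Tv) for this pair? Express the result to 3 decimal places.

1.500

Differing sites — 10:U/C (Ti); 11:C/U (Ti); 15:C/U (Ti); 16:U/G (Tv); 17:C/G (Tv).
Of the 5 differences, 3 transitions and 2 transversions, so Ti/Tv = 3/2 = 1.500.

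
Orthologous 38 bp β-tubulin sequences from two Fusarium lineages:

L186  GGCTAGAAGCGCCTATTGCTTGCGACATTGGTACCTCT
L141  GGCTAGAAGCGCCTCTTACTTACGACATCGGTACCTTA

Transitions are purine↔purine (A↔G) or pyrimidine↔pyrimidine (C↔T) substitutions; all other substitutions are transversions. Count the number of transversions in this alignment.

Mismatches occur at site 15 (A→C, transversion), site 18 (G→A, transition), site 22 (G→A, transition), site 29 (T→C, transition), site 37 (C→T, transition), site 38 (T→A, transversion).
Of the 6 differences, 4 transitions and 2 transversions, so the answer is 2.

2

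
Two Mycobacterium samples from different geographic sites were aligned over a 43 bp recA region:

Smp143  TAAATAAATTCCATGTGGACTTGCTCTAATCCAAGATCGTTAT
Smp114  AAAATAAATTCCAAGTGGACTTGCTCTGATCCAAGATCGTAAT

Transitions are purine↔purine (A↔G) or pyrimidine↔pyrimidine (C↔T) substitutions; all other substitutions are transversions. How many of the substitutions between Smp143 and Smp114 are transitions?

The sequences differ at positions 1 (T/A, transversion), 14 (T/A, transversion), 28 (A/G, transition), 41 (T/A, transversion).
Of the 4 differences, 1 transition and 3 transversions, so the answer is 1.

1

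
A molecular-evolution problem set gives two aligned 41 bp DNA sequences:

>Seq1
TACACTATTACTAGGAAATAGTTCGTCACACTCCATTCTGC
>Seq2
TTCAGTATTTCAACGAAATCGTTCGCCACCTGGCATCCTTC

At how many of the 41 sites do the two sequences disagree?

The sequences differ at positions 2 (A/T), 5 (C/G), 10 (A/T), 12 (T/A), 14 (G/C), 20 (A/C), 26 (T/C), 30 (A/C), 31 (C/T), 32 (T/G), 33 (C/G), 37 (T/C), 40 (G/T).
That gives 13 mismatches out of 41 aligned sites, so the Hamming distance is 13.

13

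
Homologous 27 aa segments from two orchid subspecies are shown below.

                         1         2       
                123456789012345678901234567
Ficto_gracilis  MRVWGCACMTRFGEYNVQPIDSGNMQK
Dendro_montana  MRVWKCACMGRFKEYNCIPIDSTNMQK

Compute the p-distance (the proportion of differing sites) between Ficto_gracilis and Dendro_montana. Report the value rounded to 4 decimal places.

0.2222

Differing sites — 5:G/K; 10:T/G; 13:G/K; 17:V/C; 18:Q/I; 23:G/T.
There are 6 differences over 27 sites, so p = 6/27 = 0.2222.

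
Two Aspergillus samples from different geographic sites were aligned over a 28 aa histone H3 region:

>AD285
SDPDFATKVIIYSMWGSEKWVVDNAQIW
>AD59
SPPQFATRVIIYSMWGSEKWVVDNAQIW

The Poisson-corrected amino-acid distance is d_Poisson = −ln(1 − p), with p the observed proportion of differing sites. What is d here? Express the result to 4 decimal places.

0.1133

Differing sites — 2:D/P; 4:D/Q; 8:K/R.
p = 3/28 = 0.107143.
d = −ln(1 − 0.107143) = −ln(0.892857) = 0.1133.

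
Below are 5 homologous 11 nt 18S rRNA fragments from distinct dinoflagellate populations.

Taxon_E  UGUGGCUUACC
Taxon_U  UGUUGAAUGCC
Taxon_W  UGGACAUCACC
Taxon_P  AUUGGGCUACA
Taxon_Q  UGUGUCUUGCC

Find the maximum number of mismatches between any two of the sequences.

Pairwise Hamming distances:
  Taxon_E vs Taxon_U: 4
  Taxon_E vs Taxon_W: 5
  Taxon_E vs Taxon_P: 5
  Taxon_E vs Taxon_Q: 2
  Taxon_U vs Taxon_W: 6
  Taxon_U vs Taxon_P: 7
  Taxon_U vs Taxon_Q: 4
  Taxon_W vs Taxon_P: 9
  Taxon_W vs Taxon_Q: 6
  Taxon_P vs Taxon_Q: 7
The largest is 9, between Taxon_W and Taxon_P.

9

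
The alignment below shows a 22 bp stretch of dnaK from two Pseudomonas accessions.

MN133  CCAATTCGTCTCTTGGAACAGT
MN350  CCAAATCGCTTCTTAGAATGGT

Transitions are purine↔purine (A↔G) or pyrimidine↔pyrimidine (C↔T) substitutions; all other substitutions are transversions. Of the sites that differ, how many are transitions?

5

Differing sites — 5:T/A (Tv); 9:T/C (Ti); 10:C/T (Ti); 15:G/A (Ti); 19:C/T (Ti); 20:A/G (Ti).
Of the 6 differences, 5 transitions and 1 transversion, so the answer is 5.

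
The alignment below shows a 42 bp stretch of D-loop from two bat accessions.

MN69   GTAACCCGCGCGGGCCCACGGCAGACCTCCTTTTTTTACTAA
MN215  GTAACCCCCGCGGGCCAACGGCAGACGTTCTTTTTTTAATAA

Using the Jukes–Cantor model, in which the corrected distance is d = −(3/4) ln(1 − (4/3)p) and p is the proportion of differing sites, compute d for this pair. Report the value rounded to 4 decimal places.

0.1296

Differing sites — 8:G/C; 17:C/A; 27:C/G; 29:C/T; 39:C/A.
p = 5/42 = 0.119048.
d = −0.75 · ln(1 − (4/3)·0.119048) = −0.75 · ln(0.841269) = −0.75 · (-0.172844) = 0.1296.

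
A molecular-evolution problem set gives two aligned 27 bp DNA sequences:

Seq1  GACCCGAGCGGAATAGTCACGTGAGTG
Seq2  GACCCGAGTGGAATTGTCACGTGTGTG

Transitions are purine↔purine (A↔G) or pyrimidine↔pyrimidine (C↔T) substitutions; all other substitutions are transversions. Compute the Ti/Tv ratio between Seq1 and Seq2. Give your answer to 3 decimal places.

Mismatches occur at site 9 (C/T, transition), site 15 (A/T, transversion), site 24 (A/T, transversion).
Of the 3 differences, 1 transition and 2 transversions, so Ti/Tv = 1/2 = 0.500.

0.500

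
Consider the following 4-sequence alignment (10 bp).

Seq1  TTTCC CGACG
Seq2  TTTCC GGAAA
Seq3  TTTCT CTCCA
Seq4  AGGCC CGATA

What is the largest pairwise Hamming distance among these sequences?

Pairwise Hamming distances:
  Seq1 vs Seq2: 3
  Seq1 vs Seq3: 4
  Seq1 vs Seq4: 5
  Seq2 vs Seq3: 5
  Seq2 vs Seq4: 5
  Seq3 vs Seq4: 7
The largest is 7, between Seq3 and Seq4.

7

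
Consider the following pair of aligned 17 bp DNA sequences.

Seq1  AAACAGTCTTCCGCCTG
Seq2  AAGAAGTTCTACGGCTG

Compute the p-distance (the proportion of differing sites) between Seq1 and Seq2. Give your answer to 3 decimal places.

0.353

The sequences differ at positions 3 (A/G), 4 (C/A), 8 (C/T), 9 (T/C), 11 (C/A), 14 (C/G).
There are 6 differences over 17 sites, so p = 6/17 = 0.353.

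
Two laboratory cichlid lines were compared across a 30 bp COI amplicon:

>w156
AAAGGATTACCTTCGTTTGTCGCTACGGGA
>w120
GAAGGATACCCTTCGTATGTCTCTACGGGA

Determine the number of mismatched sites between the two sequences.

Mismatches occur at site 1 (A/G), site 8 (T/A), site 9 (A/C), site 17 (T/A), site 22 (G/T).
That gives 5 mismatches out of 30 aligned sites, so the Hamming distance is 5.

5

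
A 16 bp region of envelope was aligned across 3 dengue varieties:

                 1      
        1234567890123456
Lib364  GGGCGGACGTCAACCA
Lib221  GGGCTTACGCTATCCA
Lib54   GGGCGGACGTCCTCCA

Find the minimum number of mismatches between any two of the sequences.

2

Pairwise Hamming distances:
  Lib364 vs Lib221: 5
  Lib364 vs Lib54: 2
  Lib221 vs Lib54: 5
The smallest is 2, between Lib364 and Lib54.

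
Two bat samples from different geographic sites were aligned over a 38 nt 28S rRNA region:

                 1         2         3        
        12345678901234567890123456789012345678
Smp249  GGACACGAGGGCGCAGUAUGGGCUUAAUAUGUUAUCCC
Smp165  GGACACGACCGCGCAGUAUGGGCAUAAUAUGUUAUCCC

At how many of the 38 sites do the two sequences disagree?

3

Differing sites — 9:G/C; 10:G/C; 24:U/A.
That gives 3 mismatches out of 38 aligned sites, so the Hamming distance is 3.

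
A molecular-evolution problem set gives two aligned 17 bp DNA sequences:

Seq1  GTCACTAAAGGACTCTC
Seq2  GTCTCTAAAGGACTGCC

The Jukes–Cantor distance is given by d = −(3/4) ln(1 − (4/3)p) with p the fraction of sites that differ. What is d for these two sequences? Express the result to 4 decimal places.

0.2012

The sequences differ at positions 4 (A/T), 15 (C/G), 16 (T/C).
p = 3/17 = 0.176471.
d = −0.75 · ln(1 − (4/3)·0.176471) = −0.75 · ln(0.764705) = −0.75 · (-0.268265) = 0.2012.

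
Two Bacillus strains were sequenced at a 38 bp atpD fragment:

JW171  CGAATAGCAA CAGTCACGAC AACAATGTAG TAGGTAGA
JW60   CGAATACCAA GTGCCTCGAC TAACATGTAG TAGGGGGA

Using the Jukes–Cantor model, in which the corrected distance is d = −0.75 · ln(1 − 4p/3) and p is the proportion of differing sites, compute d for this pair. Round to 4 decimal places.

Mismatches occur at site 7 (G→C), site 11 (C→G), site 12 (A→T), site 14 (T→C), site 16 (A→T), site 21 (A→T), site 23 (C→A), site 24 (A→C), site 35 (T→G), site 36 (A→G).
p = 10/38 = 0.263158.
d = −0.75 · ln(1 − (4/3)·0.263158) = −0.75 · ln(0.649123) = −0.75 · (-0.432133) = 0.3241.

0.3241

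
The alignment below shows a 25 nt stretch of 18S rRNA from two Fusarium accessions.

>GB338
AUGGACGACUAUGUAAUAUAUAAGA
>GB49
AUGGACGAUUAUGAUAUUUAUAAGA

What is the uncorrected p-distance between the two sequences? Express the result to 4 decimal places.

Mismatches occur at site 9 (C→U), site 14 (U→A), site 15 (A→U), site 18 (A→U).
There are 4 differences over 25 sites, so p = 4/25 = 0.1600.

0.1600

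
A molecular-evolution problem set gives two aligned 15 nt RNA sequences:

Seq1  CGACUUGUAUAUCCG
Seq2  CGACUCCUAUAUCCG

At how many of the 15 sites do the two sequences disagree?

Differing sites — 6:U/C; 7:G/C.
That gives 2 mismatches out of 15 aligned sites, so the Hamming distance is 2.

2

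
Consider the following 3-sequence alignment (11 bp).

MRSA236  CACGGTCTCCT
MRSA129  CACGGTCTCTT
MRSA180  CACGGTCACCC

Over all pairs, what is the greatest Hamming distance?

Pairwise Hamming distances:
  MRSA236 vs MRSA129: 1
  MRSA236 vs MRSA180: 2
  MRSA129 vs MRSA180: 3
The largest is 3, between MRSA129 and MRSA180.

3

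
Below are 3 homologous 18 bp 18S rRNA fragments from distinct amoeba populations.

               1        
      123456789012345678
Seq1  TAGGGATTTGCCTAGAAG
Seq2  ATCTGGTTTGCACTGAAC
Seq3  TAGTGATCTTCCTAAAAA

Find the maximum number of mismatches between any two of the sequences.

Pairwise Hamming distances:
  Seq1 vs Seq2: 9
  Seq1 vs Seq3: 5
  Seq2 vs Seq3: 11
The largest is 11, between Seq2 and Seq3.

11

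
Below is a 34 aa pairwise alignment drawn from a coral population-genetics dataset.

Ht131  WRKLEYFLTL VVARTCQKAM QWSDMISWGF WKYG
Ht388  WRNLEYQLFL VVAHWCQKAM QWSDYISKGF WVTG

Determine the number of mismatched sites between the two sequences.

9

The sequences differ at positions 3 (K/N), 7 (F/Q), 9 (T/F), 14 (R/H), 15 (T/W), 25 (M/Y), 28 (W/K), 32 (K/V), 33 (Y/T).
That gives 9 mismatches out of 34 aligned sites, so the Hamming distance is 9.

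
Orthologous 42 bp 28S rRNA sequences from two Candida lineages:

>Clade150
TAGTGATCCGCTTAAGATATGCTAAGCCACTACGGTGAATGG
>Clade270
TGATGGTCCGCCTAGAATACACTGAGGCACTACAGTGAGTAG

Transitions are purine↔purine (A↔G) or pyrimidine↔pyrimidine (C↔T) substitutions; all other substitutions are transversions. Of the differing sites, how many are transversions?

The sequences differ at positions 2 (A/G, transition), 3 (G/A, transition), 6 (A/G, transition), 12 (T/C, transition), 15 (A/G, transition), 16 (G/A, transition), 20 (T/C, transition), 21 (G/A, transition), 24 (A/G, transition), 27 (C/G, transversion), 34 (G/A, transition), 39 (A/G, transition), 41 (G/A, transition).
Of the 13 differences, 12 transitions and 1 transversion, so the answer is 1.

1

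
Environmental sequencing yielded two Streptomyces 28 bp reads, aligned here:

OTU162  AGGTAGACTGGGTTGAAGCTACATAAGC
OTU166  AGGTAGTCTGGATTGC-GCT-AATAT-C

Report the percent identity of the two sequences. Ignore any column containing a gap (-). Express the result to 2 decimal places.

Excluding the 3 gap columns leaves 25 comparable sites.
Differing sites — 7:A/T; 12:G/A; 16:A/C; 22:C/A; 26:A/T.
20 of the 25 comparable sites match, so the percent identity is 20/25 × 100 = 80.00%.

80.00%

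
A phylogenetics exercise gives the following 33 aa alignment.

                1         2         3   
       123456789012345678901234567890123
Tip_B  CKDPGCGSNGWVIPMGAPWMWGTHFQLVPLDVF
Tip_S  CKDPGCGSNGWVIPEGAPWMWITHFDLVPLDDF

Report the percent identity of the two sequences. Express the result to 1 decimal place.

The sequences differ at positions 15 (M/E), 22 (G/I), 26 (Q/D), 32 (V/D).
29 of the 33 sites match, so the percent identity is 29/33 × 100 = 87.9%.

87.9%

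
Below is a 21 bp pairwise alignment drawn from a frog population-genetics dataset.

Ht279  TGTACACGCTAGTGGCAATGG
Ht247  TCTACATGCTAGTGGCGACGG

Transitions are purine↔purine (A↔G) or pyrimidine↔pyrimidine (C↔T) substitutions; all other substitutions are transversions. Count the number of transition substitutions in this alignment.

3

Differing sites — 2:G/C (Tv); 7:C/T (Ti); 17:A/G (Ti); 19:T/C (Ti).
Of the 4 differences, 3 transitions and 1 transversion, so the answer is 3.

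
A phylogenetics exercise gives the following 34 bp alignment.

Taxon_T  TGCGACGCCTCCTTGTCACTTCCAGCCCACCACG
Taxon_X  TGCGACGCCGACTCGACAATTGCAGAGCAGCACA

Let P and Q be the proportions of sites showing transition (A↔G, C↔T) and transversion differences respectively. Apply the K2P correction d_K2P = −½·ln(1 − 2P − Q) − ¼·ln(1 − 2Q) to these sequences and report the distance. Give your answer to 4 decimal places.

The sequences differ at positions 10 (T/G, transversion), 11 (C/A, transversion), 14 (T/C, transition), 16 (T/A, transversion), 19 (C/A, transversion), 22 (C/G, transversion), 26 (C/A, transversion), 27 (C/G, transversion), 30 (C/G, transversion), 34 (G/A, transition).
Of the 10 differences, 2 transitions and 8 transversions over 34 sites: P = 2/34 = 0.058824, Q = 8/34 = 0.235294.
d = −0.5·ln(0.647058) − 0.25·ln(0.529412) = −0.5·(-0.435319) − 0.25·(-0.635988) = 0.3767.

0.3767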